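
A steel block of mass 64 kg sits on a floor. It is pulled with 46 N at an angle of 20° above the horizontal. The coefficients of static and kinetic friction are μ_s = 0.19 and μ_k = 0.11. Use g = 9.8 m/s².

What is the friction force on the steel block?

The vertical component of P reduces the normal force: N = m g − P sin α = 627.2 − 15.73 = 611.5 N.
Horizontally, friction must balance P cos α = 43.23 N.
μ_s N = 0.19 × 611.5 = 116.2 N.
43.23 ≤ 116.2 N → static; friction equals the required 43.2 N.

f ≈ 43.2 N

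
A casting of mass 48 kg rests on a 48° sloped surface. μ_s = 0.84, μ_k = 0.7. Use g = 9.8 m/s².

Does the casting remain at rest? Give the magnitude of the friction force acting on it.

N = m g cos θ = 315 N.
Down-slope weight component: m g sin θ = 350 N.
μ_s N = 264 N.
350 > 264 N, so it slides; kinetic friction f = μ_k N = 0.7×315 = 220 N.

f ≈ 220 N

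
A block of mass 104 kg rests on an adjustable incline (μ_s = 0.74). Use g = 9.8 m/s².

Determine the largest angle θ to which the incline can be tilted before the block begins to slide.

θ_max ≈ 36.5°

At the slip threshold, m g sin θ = μ_s · m g cos θ, so tan θ = μ_s.
θ_max = arctan(0.74) = 36.5°.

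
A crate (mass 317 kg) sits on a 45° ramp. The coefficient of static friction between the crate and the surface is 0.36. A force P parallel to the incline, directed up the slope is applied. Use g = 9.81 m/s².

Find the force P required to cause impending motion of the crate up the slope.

P ≈ 2990 N

At impending motion up the slope, friction acts down-slope at its limit: f = μ_s N.
P is parallel to the surface, so N = m g cos θ = 2200 N.
Along the incline: P = m g sin θ + μ_s N = 2200 + 0.36×2200 = 2990 N.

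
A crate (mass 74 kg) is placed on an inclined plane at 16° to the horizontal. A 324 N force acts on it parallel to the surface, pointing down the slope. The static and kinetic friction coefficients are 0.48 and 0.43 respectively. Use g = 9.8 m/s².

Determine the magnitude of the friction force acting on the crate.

Perpendicular to the surface, N = m g cos θ = 74·9.8·cos 16° = 697.1 N.
For equilibrium along the incline the friction force must supply f = m g sin θ + P = 199.9 + 324 = 523.9 N (positive meaning up-slope).
The static-friction ceiling is μ_s N = 0.48 × 697.1 = 334.6 N.
|523.9| exceeds 334.6 N, so the crate slips down-slope; friction is kinetic, f = μ_k N = 0.43×697.1 = 300 N.

f ≈ 300 N (up the incline)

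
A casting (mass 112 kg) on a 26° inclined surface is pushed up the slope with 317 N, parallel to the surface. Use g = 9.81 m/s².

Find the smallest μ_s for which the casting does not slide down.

N = m g cos θ = 987.5 N.
Friction must make up the shortfall along the incline: f = m g sin θ − P = 481.6 − 317 = 164.6 N.
At the threshold f = μ_s N, so μ_s,min = 164.6/987.5 = 0.167.

μ_s,min ≈ 0.167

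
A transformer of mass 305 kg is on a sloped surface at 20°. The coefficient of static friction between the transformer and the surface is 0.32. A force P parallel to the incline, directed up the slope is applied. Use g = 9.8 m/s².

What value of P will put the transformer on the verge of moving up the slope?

At impending motion up the slope, friction acts down-slope at its limit: f = μ_s N.
P is parallel to the surface, so N = m g cos θ = 2810 N.
Along the incline: P = m g sin θ + μ_s N = 1020 + 0.32×2810 = 1920 N.

P ≈ 1920 N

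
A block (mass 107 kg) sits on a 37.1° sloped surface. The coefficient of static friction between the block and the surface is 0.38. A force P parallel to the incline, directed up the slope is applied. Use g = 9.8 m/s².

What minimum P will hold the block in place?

The block tends to slide down (tan θ > μ_s), so at the point of impending slip friction acts up-slope at its limit: f = μ_s N.
P is parallel to the surface, so N = m g cos θ = 836 N.
Along the incline: P + μ_s N = m g sin θ, so P = 633 − 0.38×836 = 315 N.

P_min ≈ 315 N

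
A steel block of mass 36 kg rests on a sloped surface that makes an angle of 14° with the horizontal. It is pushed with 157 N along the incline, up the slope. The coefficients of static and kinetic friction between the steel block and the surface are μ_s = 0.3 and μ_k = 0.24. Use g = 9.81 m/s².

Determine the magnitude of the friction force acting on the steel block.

Perpendicular to the surface, N = m g cos θ = 36·9.81·cos 14° = 342.7 N.
The friction needed for equilibrium is m g sin θ − P = 85.44 − 157 = -71.56 N, measured positive up-slope.
Maximum static friction available: μ_s N = 0.3 × 342.7 = 102.8 N.
Since |-71.56| ≤ 102.8 N, static friction is sufficient; f equals the required value, not μ_s N.

f ≈ 71.6 N (down the incline)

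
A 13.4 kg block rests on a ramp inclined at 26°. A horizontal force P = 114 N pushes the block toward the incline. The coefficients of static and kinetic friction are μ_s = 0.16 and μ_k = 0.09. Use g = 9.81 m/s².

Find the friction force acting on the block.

f ≈ 15.1 N (down the incline)

Resolve perpendicular to the incline: N = m g cos θ + P sin θ = 13.4×9.81×cos 26° + 114×sin 26° = 168.1 N.
Parallel to the incline: P cos θ − m g sin θ = 102.5 − 57.63 = 44.84 N; the friction needed to balance this is 44.84 N acting down the slope.
Maximum static friction: μ_s N = 0.16 × 168.1 = 26.9 N.
|f_req| = 44.84 > 26.9 N → the block slides up the incline; f = μ_k N = 0.09 × 168.1 = 15.1 N.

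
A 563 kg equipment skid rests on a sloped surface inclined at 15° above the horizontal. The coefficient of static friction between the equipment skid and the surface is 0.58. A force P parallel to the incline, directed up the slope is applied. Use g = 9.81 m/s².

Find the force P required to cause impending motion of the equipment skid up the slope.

P ≈ 4520 N

At impending motion up the slope, friction acts down-slope at its limit: f = μ_s N.
P is parallel to the surface, so N = m g cos θ = 5330 N.
Along the incline: P = m g sin θ + μ_s N = 1430 + 0.58×5330 = 4520 N.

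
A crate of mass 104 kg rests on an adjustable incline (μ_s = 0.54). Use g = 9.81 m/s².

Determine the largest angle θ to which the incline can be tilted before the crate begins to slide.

At the slip threshold, m g sin θ = μ_s · m g cos θ, so tan θ = μ_s.
θ_max = arctan(0.54) = 28.4°.

θ_max ≈ 28.4°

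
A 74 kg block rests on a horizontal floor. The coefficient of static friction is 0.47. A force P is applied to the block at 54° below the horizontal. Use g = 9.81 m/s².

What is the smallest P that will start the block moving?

N = m g + P sin α (the push presses the block into the horizontal floor).
At impending slip, P cos α = μ_s N = μ_s (m g + P sin α).
Solving: P (cos α − μ_s sin α) = μ_s m g → P = 0.47×726/(cos 54° − 0.47 sin 54°) = 341/0.2075 = 1640 N.

P ≈ 1640 N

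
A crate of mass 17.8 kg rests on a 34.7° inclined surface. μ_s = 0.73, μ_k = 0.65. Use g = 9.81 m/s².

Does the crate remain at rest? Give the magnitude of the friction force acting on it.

N = m g cos θ = 144 N.
Down-slope weight component: m g sin θ = 99.4 N.
μ_s N = 105 N.
99.4 ≤ 105 N, so it stays put; friction = 99.4 N.

f ≈ 99.4 N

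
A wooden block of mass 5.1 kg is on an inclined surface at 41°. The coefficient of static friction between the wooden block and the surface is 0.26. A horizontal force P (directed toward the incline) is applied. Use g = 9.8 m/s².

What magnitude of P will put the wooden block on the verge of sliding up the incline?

P ≈ 72.9 N

At impending motion up the slope, friction acts down-slope at its limit: f = μ_s N.
Perpendicular to the incline: N = m g cos θ + P sin θ.
Along the incline: P cos θ = m g sin θ + μ_s N = m g sin θ + μ_s (m g cos θ + P sin θ).
Solving, P (cos θ − μ_s sin θ) = m g (sin θ + μ_s cos θ), so P = 5.1×9.8×(sin 41° + 0.26 cos 41°)/(cos 41° − 0.26 sin 41°) = 50×0.8523/0.5841 = 72.9 N.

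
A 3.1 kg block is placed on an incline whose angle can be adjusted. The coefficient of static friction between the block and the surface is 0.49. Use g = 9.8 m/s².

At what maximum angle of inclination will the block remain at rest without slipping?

At the slip threshold, m g sin θ = μ_s · m g cos θ, so tan θ = μ_s.
θ_max = arctan(0.49) = 26.1°.

θ_max ≈ 26.1°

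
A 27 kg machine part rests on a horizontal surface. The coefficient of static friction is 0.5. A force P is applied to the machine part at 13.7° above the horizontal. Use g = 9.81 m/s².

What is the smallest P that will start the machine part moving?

P ≈ 122 N

N = m g − P sin α (the pull lifts the machine part).
At impending slip, P cos α = μ_s N = μ_s (m g − P sin α).
Solving: P (cos α + μ_s sin α) = μ_s m g → P = 0.5×265/(cos 13.7° + 0.5 sin 13.7°) = 132/1.09 = 122 N.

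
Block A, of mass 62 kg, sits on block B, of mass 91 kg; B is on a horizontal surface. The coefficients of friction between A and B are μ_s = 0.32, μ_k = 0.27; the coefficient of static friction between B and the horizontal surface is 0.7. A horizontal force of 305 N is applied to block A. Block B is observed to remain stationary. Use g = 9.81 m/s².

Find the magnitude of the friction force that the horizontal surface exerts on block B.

f ≈ 164 N

Normal force at the A–B interface: N₁ = m_A g = 608.2 N.
Maximum static friction on A from B: μ_s N₁ = 0.32×608.2 = 194.6 N.
P = 305 N exceeds that limit, so A slips over B and the interface friction becomes kinetic: f₁ = μ_k N₁ = 0.27×608.2 = 164 N.
B experiences an equal 164 N forward from A (third law). B is in equilibrium, so the floor supplies f₂ = 164 N of static friction (limit μ_s(m_A+m_B)g = 1051 N, not exceeded).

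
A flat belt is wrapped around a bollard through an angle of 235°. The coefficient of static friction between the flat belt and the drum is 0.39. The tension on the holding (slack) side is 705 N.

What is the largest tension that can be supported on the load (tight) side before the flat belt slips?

T_max ≈ 3490 N

At impending slip the capstan equation gives T₂/T₁ = e^{μβ} with β in radians.
β = 235° × π/180 = 4.102 rad.
e^{μβ} = e^{0.39×4.102} = 4.951.
T₂ = T₁ · e^{μβ} = 705 × 4.951 = 3490 N.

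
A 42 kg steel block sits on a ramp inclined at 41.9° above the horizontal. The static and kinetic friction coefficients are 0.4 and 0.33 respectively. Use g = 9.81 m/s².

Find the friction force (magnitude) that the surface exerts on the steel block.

f ≈ 101 N (up the incline)

Normal force: N = m g cos θ = 42 × 9.81 × cos 41.9° = 306.7 N.
Along the slope the weight component is m g sin θ = 275.2 N; friction must supply exactly this, acting up-slope.
The static-friction ceiling is μ_s N = 0.4 × 306.7 = 122.7 N.
Since |275.2| > 122.7 N, static friction cannot hold it; the steel block slides down the incline and kinetic friction applies: f = μ_k N = 0.33 × 306.7 = 101 N.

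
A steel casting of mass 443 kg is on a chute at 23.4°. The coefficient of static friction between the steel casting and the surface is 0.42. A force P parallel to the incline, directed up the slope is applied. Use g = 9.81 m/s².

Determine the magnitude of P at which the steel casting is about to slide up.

P ≈ 3400 N

At impending motion up the slope, friction acts down-slope at its limit: f = μ_s N.
P is parallel to the surface, so N = m g cos θ = 3990 N.
Along the incline: P = m g sin θ + μ_s N = 1730 + 0.42×3990 = 3400 N.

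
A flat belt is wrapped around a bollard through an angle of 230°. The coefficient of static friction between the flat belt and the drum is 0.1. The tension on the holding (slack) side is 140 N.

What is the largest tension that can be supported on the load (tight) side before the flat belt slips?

At impending slip the capstan equation gives T₂/T₁ = e^{μβ} with β in radians.
β = 230° × π/180 = 4.014 rad.
e^{μβ} = e^{0.1×4.014} = 1.494.
T₂ = T₁ · e^{μβ} = 140 × 1.494 = 209 N.

T_max ≈ 209 N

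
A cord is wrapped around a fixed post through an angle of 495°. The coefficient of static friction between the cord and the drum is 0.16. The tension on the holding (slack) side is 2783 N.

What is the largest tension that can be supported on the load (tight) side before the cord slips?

At impending slip the capstan equation gives T₂/T₁ = e^{μβ} with β in radians.
β = 495° × π/180 = 8.639 rad.
e^{μβ} = e^{0.16×8.639} = 3.984.
T₂ = T₁ · e^{μβ} = 2783 × 3.984 = 11100 N.

T_max ≈ 11100 N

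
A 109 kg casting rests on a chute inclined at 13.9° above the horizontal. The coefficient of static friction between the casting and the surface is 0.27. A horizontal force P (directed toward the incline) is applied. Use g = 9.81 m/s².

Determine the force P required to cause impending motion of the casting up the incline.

P ≈ 593 N

At impending motion up the slope, friction acts down-slope at its limit: f = μ_s N.
Perpendicular to the incline: N = m g cos θ + P sin θ.
Along the incline: P cos θ = m g sin θ + μ_s N = m g sin θ + μ_s (m g cos θ + P sin θ).
Solving, P (cos θ − μ_s sin θ) = m g (sin θ + μ_s cos θ), so P = 109×9.81×(sin 13.9° + 0.27 cos 13.9°)/(cos 13.9° − 0.27 sin 13.9°) = 1070×0.5023/0.9059 = 593 N.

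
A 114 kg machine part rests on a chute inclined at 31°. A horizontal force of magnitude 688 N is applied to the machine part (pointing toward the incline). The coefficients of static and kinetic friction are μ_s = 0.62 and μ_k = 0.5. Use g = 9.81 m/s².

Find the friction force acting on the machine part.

Normal direction: N = m g cos θ + P sin θ = 1313 N.
Parallel to the incline: P cos θ − m g sin θ = 589.7 − 576 = 13.74 N; the friction needed to balance this is 13.74 N acting down the slope.
Maximum static friction: μ_s N = 0.62 × 1313 = 814 N.
Since 13.74 N is within the 814 N limit, the machine part stays put and friction is exactly 13.7 N.

f ≈ 13.7 N (down the incline)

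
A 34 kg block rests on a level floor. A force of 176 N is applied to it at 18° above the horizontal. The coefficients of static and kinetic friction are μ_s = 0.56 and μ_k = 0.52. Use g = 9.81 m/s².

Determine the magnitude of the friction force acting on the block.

f ≈ 145 N

The vertical component of P reduces the normal force: N = m g − P sin α = 333.5 − 54.39 = 279.2 N.
For equilibrium, f = P cos α = 176×cos 18° = 167.4 N.
The static-friction limit is μ_s N = 156.3 N.
167.4 > 156.3 N → the block slides; f = μ_k N = 0.52×279.2 = 145 N.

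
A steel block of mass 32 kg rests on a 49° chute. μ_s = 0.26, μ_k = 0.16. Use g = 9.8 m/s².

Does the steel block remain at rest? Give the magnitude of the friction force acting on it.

f ≈ 32.9 N

N = m g cos θ = 206 N.
Down-slope weight component: m g sin θ = 237 N.
μ_s N = 53.5 N.
237 > 53.5 N, so it slides; kinetic friction f = μ_k N = 0.16×206 = 32.9 N.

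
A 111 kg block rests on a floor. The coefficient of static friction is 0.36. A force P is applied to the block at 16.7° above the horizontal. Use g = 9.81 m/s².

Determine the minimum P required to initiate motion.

P ≈ 369 N

N = m g − P sin α (the pull lifts the block).
At impending slip, P cos α = μ_s N = μ_s (m g − P sin α).
Solving: P (cos α + μ_s sin α) = μ_s m g → P = 0.36×1090/(cos 16.7° + 0.36 sin 16.7°) = 392/1.061 = 369 N.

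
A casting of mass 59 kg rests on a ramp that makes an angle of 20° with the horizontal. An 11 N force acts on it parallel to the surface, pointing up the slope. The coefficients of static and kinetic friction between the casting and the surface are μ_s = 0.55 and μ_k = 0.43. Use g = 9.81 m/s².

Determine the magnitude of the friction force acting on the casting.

Normal force: N = m g cos θ = 59 × 9.81 × cos 20° = 543.9 N.
Parallel to the incline, ΣF = 0 gives f = m g sin θ − P = 198 − 11 = 187 N (up-slope positive).
The static-friction ceiling is μ_s N = 0.55 × 543.9 = 299.1 N.
Since |187| ≤ 299.1 N, static friction is sufficient; f equals the required value, not μ_s N.

f ≈ 187 N (up the incline)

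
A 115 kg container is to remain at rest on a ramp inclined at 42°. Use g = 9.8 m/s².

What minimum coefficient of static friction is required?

At the slip threshold m g sin θ = μ_s m g cos θ, so μ_s,min = tan θ.
μ_s,min = tan 42° = 0.9.

μ_s,min ≈ 0.9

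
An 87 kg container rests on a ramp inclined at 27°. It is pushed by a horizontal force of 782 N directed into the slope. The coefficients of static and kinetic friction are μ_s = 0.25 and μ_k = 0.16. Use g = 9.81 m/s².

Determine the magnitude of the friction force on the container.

f ≈ 178 N (down the incline)

Resolve perpendicular to the incline: N = m g cos θ + P sin θ = 87×9.81×cos 27° + 782×sin 27° = 1115 N.
Along the incline, the net driving force (taking up-slope positive) is P cos θ − m g sin θ = 696.8 − 387.5 = 309.3 N, so equilibrium requires friction f = -309.3 N (down-slope).
Maximum static friction: μ_s N = 0.25 × 1115 = 278.9 N.
|f_req| = 309.3 > 278.9 N → the container slides up the incline; f = μ_k N = 0.16 × 1115 = 178 N.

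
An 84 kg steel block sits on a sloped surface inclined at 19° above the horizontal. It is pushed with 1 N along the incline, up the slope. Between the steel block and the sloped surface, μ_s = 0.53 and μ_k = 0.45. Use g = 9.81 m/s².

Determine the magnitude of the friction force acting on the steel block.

Normal force: N = m g cos θ = 84 × 9.81 × cos 19° = 779.1 N.
Parallel to the incline, ΣF = 0 gives f = m g sin θ − P = 268.3 − 1 = 267.3 N (up-slope positive).
Static friction can supply at most μ_s N = 412.9 N.
Since |267.3| ≤ 412.9 N, no slip — friction simply equals what equilibrium demands.

f ≈ 267 N (up the incline)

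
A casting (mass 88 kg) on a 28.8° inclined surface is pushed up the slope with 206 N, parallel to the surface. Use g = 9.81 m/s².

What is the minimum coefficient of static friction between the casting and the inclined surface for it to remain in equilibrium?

N = m g cos θ = 756.5 N.
Friction must make up the shortfall along the incline: f = m g sin θ − P = 415.9 − 206 = 209.9 N.
At the threshold f = μ_s N, so μ_s,min = 209.9/756.5 = 0.277.

μ_s,min ≈ 0.277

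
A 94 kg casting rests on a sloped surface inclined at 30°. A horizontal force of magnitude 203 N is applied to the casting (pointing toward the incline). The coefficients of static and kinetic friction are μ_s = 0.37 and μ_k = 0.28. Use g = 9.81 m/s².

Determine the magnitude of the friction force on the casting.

Normal direction: N = m g cos θ + P sin θ = 900.1 N.
Parallel to the incline: P cos θ − m g sin θ = 175.8 − 461.1 = -285.3 N; the friction needed to balance this is 285.3 N acting up the slope.
Maximum static friction: μ_s N = 0.37 × 900.1 = 333 N.
|f_req| = 285.3 ≤ 333 N → the casting is in equilibrium; friction equals the required value.

f ≈ 285 N (up the incline)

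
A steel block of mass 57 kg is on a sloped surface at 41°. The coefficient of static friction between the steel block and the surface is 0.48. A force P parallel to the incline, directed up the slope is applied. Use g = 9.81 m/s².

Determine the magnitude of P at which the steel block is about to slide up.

P ≈ 569 N

At impending motion up the slope, friction acts down-slope at its limit: f = μ_s N.
P is parallel to the surface, so N = m g cos θ = 422 N.
Along the incline: P = m g sin θ + μ_s N = 367 + 0.48×422 = 569 N.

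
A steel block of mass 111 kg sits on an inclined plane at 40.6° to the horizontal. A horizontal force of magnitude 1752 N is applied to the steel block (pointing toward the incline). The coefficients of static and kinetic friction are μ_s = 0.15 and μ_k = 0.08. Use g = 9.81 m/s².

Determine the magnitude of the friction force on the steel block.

Resolve perpendicular to the incline: N = m g cos θ + P sin θ = 111×9.81×cos 40.6° + 1752×sin 40.6° = 1967 N.
Parallel to the incline: P cos θ − m g sin θ = 1330 − 708.6 = 621.6 N; the friction needed to balance this is 621.6 N acting down the slope.
The limit of static friction is μ_s N = 295 N.
|f_req| = 621.6 > 295 N → the steel block slides up the incline; f = μ_k N = 0.08 × 1967 = 157 N.

f ≈ 157 N (down the incline)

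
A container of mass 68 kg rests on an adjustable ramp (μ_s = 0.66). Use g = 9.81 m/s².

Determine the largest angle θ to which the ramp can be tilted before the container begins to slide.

At the slip threshold, m g sin θ = μ_s · m g cos θ, so tan θ = μ_s.
θ_max = arctan(0.66) = 33.4°.

θ_max ≈ 33.4°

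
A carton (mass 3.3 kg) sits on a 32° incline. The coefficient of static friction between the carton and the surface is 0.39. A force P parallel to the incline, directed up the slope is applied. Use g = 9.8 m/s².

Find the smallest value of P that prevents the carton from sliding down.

The carton tends to slide down (tan θ > μ_s), so at the point of impending slip friction acts up-slope at its limit: f = μ_s N.
P is parallel to the surface, so N = m g cos θ = 27.4 N.
Along the incline: P + μ_s N = m g sin θ, so P = 17.1 − 0.39×27.4 = 6.44 N.

P_min ≈ 6.44 N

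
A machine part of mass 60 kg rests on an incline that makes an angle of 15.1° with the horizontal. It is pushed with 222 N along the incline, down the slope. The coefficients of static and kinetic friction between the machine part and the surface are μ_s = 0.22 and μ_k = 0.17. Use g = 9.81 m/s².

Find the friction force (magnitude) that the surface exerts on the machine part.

Perpendicular to the surface, N = m g cos θ = 60·9.81·cos 15.1° = 568.3 N.
Parallel to the incline, ΣF = 0 gives f = m g sin θ + P = 153.3 + 222 = 375.3 N (up-slope positive).
The static-friction ceiling is μ_s N = 0.22 × 568.3 = 125 N.
|375.3| exceeds 125 N, so the machine part slips down-slope; friction is kinetic, f = μ_k N = 0.17×568.3 = 96.6 N.

f ≈ 96.6 N (up the incline)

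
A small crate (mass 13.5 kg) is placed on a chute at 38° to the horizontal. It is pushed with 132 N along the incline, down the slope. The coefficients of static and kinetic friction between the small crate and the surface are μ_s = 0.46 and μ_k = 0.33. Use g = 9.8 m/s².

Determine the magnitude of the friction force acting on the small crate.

The normal reaction is N = m g cos θ = 104.3 N.
The friction needed for equilibrium is m g sin θ + P = 81.45 + 132 = 213.5 N, measured positive up-slope.
Maximum static friction available: μ_s N = 0.46 × 104.3 = 47.96 N.
|213.5| exceeds 47.96 N, so the small crate slips down-slope; friction is kinetic, f = μ_k N = 0.33×104.3 = 34.4 N.

f ≈ 34.4 N (up the incline)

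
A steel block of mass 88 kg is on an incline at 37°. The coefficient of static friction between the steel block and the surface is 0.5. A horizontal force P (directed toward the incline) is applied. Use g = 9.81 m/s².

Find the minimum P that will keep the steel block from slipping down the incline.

P_min ≈ 159 N

The steel block tends to slide down (tan θ > μ_s), so at the point of impending slip friction acts up-slope at its limit: f = μ_s N.
Perpendicular to the incline: N = m g cos θ + P sin θ.
Along the incline: P cos θ + μ_s N = m g sin θ, i.e. P cos θ + μ_s (m g cos θ + P sin θ) = m g sin θ.
Solving, P (cos θ + μ_s sin θ) = m g (sin θ − μ_s cos θ), so P = 863×0.2025/1.1 = 159 N.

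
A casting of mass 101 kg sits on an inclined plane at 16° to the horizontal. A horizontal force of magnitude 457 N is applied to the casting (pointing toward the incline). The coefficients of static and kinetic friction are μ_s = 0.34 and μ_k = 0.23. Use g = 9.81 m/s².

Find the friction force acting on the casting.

The horizontal push has a component P sin θ into the surface, so N = m g cos θ + P sin θ = 952.4 + 126 = 1078 N.
Along the incline, the net driving force (taking up-slope positive) is P cos θ − m g sin θ = 439.3 − 273.1 = 166.2 N, so equilibrium requires friction f = -166.2 N (down-slope).
The limit of static friction is μ_s N = 366.7 N.
Since 166.2 N is within the 366.7 N limit, the casting stays put and friction is exactly 166 N.

f ≈ 166 N (down the incline)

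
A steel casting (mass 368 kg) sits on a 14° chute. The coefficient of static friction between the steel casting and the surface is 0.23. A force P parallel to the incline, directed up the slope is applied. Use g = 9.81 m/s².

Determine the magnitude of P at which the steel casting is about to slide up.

At impending motion up the slope, friction acts down-slope at its limit: f = μ_s N.
P is parallel to the surface, so N = m g cos θ = 3500 N.
Along the incline: P = m g sin θ + μ_s N = 873 + 0.23×3500 = 1680 N.

P ≈ 1680 N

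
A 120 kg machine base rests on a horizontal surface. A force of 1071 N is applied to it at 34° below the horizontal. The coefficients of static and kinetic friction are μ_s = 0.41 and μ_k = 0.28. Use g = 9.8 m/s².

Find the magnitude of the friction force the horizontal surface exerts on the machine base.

f ≈ 497 N

Vertical equilibrium gives N = m g + P sin α = 1775 N.
The horizontal driving force is P cos α = 887.9 N, so equilibrium needs friction f = 887.9 N.
The static-friction limit is μ_s N = 727.7 N.
The required friction exceeds μ_s N, so the machine base moves and f = μ_k N = 497 N.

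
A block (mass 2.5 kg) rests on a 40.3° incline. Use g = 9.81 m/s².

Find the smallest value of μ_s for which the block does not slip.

At the slip threshold m g sin θ = μ_s m g cos θ, so μ_s,min = tan θ.
μ_s,min = tan 40.3° = 0.848.

μ_s,min ≈ 0.848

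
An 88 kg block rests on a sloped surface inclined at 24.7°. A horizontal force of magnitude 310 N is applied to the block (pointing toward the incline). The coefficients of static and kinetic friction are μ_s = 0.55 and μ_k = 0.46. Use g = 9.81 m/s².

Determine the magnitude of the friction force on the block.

f ≈ 79.1 N (up the incline)

Resolve perpendicular to the incline: N = m g cos θ + P sin θ = 88×9.81×cos 24.7° + 310×sin 24.7° = 913.8 N.
Along the incline, the net driving force (taking up-slope positive) is P cos θ − m g sin θ = 281.6 − 360.7 = -79.1 N, so equilibrium requires friction f = 79.1 N (up-slope).
Maximum static friction: μ_s N = 0.55 × 913.8 = 502.6 N.
Since 79.1 N is within the 502.6 N limit, the block stays put and friction is exactly 79.1 N.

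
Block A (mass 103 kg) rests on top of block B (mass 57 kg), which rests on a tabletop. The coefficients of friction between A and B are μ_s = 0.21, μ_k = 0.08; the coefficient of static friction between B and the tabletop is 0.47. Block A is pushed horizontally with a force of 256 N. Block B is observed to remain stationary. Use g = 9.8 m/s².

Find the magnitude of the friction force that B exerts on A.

The normal force B exerts on A is simply A's weight, N₁ = 1009 N.
Maximum static friction on A from B: μ_s N₁ = 0.21×1009 = 212 N.
Since P = 256 N > 212 N, A slides on B; the A–B friction is kinetic: f₁ = μ_k N₁ = 0.08×1009 = 80.8 N.
B experiences an equal 80.8 N forward from A (third law). B is in equilibrium, so the floor supplies f₂ = 80.8 N of static friction (limit μ_s(m_A+m_B)g = 737 N, not exceeded).

f ≈ 80.8 N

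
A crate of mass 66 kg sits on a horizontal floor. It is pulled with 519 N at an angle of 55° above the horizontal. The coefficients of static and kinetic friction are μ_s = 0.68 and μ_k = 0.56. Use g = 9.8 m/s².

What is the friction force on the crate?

f ≈ 124 N

N = m g − P sin α = 646.8 − 519×sin 55° = 221.7 N.
Horizontally, friction must balance P cos α = 297.7 N.
μ_s N = 0.68 × 221.7 = 150.7 N.
The required friction exceeds μ_s N, so the crate moves and f = μ_k N = 124 N.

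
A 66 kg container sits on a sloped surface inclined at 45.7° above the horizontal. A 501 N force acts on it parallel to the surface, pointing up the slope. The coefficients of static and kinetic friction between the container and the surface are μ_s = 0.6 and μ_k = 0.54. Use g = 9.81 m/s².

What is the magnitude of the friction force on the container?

Normal force: N = m g cos θ = 66 × 9.81 × cos 45.7° = 452.2 N.
For equilibrium along the incline the friction force must supply f = m g sin θ − P = 463.4 − 501 = -37.62 N (positive meaning up-slope).
Static friction can supply at most μ_s N = 271.3 N.
Since |-37.62| ≤ 271.3 N, static friction is sufficient; f equals the required value, not μ_s N.

f ≈ 37.6 N (down the incline)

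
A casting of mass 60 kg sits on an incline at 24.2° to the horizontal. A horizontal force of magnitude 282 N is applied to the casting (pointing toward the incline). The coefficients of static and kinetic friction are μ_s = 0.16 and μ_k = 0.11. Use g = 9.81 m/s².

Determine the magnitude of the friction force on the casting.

Normal direction: N = m g cos θ + P sin θ = 652.5 N.
Along the incline, the net driving force (taking up-slope positive) is P cos θ − m g sin θ = 257.2 − 241.3 = 15.94 N, so equilibrium requires friction f = -15.94 N (down-slope).
The limit of static friction is μ_s N = 104.4 N.
Since 15.94 N is within the 104.4 N limit, the casting stays put and friction is exactly 15.9 N.

f ≈ 15.9 N (down the incline)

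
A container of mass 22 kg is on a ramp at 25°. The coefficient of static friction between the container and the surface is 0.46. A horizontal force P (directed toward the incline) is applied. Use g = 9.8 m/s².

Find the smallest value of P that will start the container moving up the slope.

P ≈ 254 N

At impending motion up the slope, friction acts down-slope at its limit: f = μ_s N.
Perpendicular to the incline: N = m g cos θ + P sin θ.
Along the incline: P cos θ = m g sin θ + μ_s N = m g sin θ + μ_s (m g cos θ + P sin θ).
Solving, P (cos θ − μ_s sin θ) = m g (sin θ + μ_s cos θ), so P = 22×9.8×(sin 25° + 0.46 cos 25°)/(cos 25° − 0.46 sin 25°) = 216×0.8395/0.7119 = 254 N.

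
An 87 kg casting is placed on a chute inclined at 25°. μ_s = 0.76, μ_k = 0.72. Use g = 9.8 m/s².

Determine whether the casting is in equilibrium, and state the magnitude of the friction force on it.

f ≈ 360 N

N = m g cos θ = 773 N.
Down-slope weight component: m g sin θ = 360 N.
μ_s N = 587 N.
360 ≤ 587 N, so it stays put; friction = 360 N.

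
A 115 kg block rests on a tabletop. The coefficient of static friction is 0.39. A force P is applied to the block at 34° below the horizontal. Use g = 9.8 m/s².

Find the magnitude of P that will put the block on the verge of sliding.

P ≈ 719 N

N = m g + P sin α (the push presses the block into the tabletop).
At impending slip, P cos α = μ_s N = μ_s (m g + P sin α).
Solving: P (cos α − μ_s sin α) = μ_s m g → P = 0.39×1130/(cos 34° − 0.39 sin 34°) = 440/0.611 = 719 N.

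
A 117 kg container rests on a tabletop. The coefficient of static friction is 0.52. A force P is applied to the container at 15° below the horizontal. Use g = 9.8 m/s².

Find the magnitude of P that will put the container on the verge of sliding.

P ≈ 717 N

N = m g + P sin α (the push presses the container into the tabletop).
At impending slip, P cos α = μ_s N = μ_s (m g + P sin α).
Solving: P (cos α − μ_s sin α) = μ_s m g → P = 0.52×1150/(cos 15° − 0.52 sin 15°) = 596/0.8313 = 717 N.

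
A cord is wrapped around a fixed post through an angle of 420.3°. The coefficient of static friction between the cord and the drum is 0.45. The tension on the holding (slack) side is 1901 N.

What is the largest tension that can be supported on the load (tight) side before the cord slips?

T_max ≈ 51600 N

At impending slip the capstan equation gives T₂/T₁ = e^{μβ} with β in radians.
β = 420.3° × π/180 = 7.336 rad.
e^{μβ} = e^{0.45×7.336} = 27.14.
T₂ = T₁ · e^{μβ} = 1901 × 27.14 = 51600 N.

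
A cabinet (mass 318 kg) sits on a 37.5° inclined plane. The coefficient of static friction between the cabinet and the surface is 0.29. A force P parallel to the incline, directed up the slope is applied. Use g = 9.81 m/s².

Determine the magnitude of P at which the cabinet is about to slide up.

At impending motion up the slope, friction acts down-slope at its limit: f = μ_s N.
P is parallel to the surface, so N = m g cos θ = 2470 N.
Along the incline: P = m g sin θ + μ_s N = 1900 + 0.29×2470 = 2620 N.

P ≈ 2620 N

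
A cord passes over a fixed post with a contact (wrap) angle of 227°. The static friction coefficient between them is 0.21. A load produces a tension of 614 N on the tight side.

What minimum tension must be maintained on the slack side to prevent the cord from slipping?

T_min ≈ 267 N

Capstan equation at impending slip: T_tight/T_slack = e^{μβ}.
β = 227° = 3.962 rad; e^{μβ} = e^{0.21×3.962} = 2.298.
T_slack = T_tight / e^{μβ} = 614 / 2.298 = 267 N.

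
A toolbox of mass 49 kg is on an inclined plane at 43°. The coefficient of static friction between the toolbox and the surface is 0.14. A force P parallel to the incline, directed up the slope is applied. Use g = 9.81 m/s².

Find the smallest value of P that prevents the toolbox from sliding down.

P_min ≈ 279 N

The toolbox tends to slide down (tan θ > μ_s), so at the point of impending slip friction acts up-slope at its limit: f = μ_s N.
P is parallel to the surface, so N = m g cos θ = 352 N.
Along the incline: P + μ_s N = m g sin θ, so P = 328 − 0.14×352 = 279 N.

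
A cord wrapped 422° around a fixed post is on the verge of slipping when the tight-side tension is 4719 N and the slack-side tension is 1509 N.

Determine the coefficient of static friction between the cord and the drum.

μ ≈ 0.155

T₂/T₁ = e^{μβ} → μ = ln(T₂/T₁)/β.
β = 422° = 7.365 rad.
μ = ln(4719/1509)/7.365 = ln(3.127)/7.365 = 0.155.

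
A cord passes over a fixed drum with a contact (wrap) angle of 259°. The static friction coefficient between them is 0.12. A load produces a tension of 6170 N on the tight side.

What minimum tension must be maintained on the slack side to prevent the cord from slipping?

Capstan equation at impending slip: T_tight/T_slack = e^{μβ}.
β = 259° = 4.52 rad; e^{μβ} = e^{0.12×4.52} = 1.72.
T_slack = T_tight / e^{μβ} = 6170 / 1.72 = 3590 N.

T_min ≈ 3590 N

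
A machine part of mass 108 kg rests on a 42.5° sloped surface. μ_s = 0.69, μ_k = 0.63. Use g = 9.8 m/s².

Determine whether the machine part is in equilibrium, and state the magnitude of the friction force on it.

f ≈ 492 N

N = m g cos θ = 780 N.
Down-slope weight component: m g sin θ = 715 N.
μ_s N = 538 N.
715 > 538 N, so it slides; kinetic friction f = μ_k N = 0.63×780 = 492 N.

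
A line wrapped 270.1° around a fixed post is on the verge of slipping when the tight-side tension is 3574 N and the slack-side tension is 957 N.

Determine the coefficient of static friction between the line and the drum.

T₂/T₁ = e^{μβ} → μ = ln(T₂/T₁)/β.
β = 270.1° = 4.714 rad.
μ = ln(3574/957)/4.714 = ln(3.735)/4.714 = 0.28.

μ ≈ 0.28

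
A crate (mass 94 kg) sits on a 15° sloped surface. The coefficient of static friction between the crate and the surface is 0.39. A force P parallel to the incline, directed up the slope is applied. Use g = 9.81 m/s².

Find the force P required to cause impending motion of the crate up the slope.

P ≈ 586 N

At impending motion up the slope, friction acts down-slope at its limit: f = μ_s N.
P is parallel to the surface, so N = m g cos θ = 891 N.
Along the incline: P = m g sin θ + μ_s N = 239 + 0.39×891 = 586 N.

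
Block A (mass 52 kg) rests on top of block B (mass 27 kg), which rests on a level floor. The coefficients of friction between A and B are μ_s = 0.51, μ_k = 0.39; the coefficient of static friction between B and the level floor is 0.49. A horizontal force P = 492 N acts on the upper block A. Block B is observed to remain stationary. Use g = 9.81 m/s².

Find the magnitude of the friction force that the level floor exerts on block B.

f ≈ 199 N

Between the blocks, N₁ = m_A g = 510.1 N.
So the A–B interface can sustain at most μ_s N₁ = 260.2 N of static friction.
Since P = 492 N > 260.2 N, A slides on B; the A–B friction is kinetic: f₁ = μ_k N₁ = 0.39×510.1 = 199 N.
B experiences an equal 199 N forward from A (third law). B is in equilibrium, so the floor supplies f₂ = 199 N of static friction (limit μ_s(m_A+m_B)g = 379.7 N, not exceeded).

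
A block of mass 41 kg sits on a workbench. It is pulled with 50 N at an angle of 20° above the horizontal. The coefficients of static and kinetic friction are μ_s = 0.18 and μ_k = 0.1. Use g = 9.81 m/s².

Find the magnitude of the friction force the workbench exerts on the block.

f ≈ 47 N

The vertical component of P reduces the normal force: N = m g − P sin α = 402.2 − 17.1 = 385.1 N.
Horizontally, friction must balance P cos α = 46.98 N.
The static-friction limit is μ_s N = 69.32 N.
Since 46.98 N does not exceed the limit, the block stays at rest and f = 47 N.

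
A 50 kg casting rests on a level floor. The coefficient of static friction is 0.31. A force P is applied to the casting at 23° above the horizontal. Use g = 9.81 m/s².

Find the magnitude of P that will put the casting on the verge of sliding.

P ≈ 146 N

N = m g − P sin α (the pull lifts the casting).
At impending slip, P cos α = μ_s N = μ_s (m g − P sin α).
Solving: P (cos α + μ_s sin α) = μ_s m g → P = 0.31×490/(cos 23° + 0.31 sin 23°) = 152/1.042 = 146 N.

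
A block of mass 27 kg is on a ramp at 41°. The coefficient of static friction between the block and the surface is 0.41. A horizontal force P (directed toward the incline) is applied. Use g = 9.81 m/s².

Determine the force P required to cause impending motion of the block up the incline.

P ≈ 526 N

At impending motion up the slope, friction acts down-slope at its limit: f = μ_s N.
Perpendicular to the incline: N = m g cos θ + P sin θ.
Along the incline: P cos θ = m g sin θ + μ_s N = m g sin θ + μ_s (m g cos θ + P sin θ).
Solving, P (cos θ − μ_s sin θ) = m g (sin θ + μ_s cos θ), so P = 27×9.81×(sin 41° + 0.41 cos 41°)/(cos 41° − 0.41 sin 41°) = 265×0.9655/0.4857 = 526 N.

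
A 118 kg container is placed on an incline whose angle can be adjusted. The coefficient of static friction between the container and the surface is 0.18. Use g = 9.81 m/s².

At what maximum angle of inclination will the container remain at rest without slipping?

θ_max ≈ 10.2°

At the slip threshold, m g sin θ = μ_s · m g cos θ, so tan θ = μ_s.
θ_max = arctan(0.18) = 10.2°.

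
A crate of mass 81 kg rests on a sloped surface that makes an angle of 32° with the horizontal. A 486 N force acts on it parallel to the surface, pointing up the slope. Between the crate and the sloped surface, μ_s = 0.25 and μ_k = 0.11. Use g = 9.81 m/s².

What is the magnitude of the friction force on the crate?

The normal reaction is N = m g cos θ = 673.9 N.
The friction needed for equilibrium is m g sin θ − P = 421.1 − 486 = -64.92 N, measured positive up-slope.
Static friction can supply at most μ_s N = 168.5 N.
Since |-64.92| ≤ 168.5 N, the crate remains in static equilibrium and friction takes exactly the required value.

f ≈ 64.9 N (down the incline)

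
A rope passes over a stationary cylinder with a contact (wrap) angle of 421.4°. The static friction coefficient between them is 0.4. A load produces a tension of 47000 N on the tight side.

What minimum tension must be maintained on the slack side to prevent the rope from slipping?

T_min ≈ 2480 N

Capstan equation at impending slip: T_tight/T_slack = e^{μβ}.
β = 421.4° = 7.355 rad; e^{μβ} = e^{0.4×7.355} = 18.95.
T_slack = T_tight / e^{μβ} = 47000 / 18.95 = 2480 N.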